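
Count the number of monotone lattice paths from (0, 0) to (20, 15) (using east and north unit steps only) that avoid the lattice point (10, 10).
Number of paths = 2693120892

Total paths from (0, 0) to (20, 15): C(35, 20) = 3247943160. Paths through (10, 10): (paths (0, 0) → (10, 10)) × (paths (10, 10) → (20, 15)) = C(20, 10) · C(15, 10) = 184756 · 3003 = 554822268. Avoidance count = 3247943160 − 554822268 = 2693120892.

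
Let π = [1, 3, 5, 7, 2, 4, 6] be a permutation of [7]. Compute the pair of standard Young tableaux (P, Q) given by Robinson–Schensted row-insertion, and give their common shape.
P = [1, 2, 4, 6] / [3, 5, 7];  Q = [1, 2, 3, 4] / [5, 6, 7];  common shape = (4, 3)

Row-insert the values π_1, π_2, … into P one at a time, bumping the leftmost entry strictly greater than the inserted value down to the next row. The recording tableau Q records, in position (i, j), the step at which that cell was added to P.
  Insert 1 (step 1): P = [1];  Q = [1]
  Insert 3 (step 2): P = [1, 3];  Q = [1, 2]
  Insert 5 (step 3): P = [1, 3, 5];  Q = [1, 2, 3]
  Insert 7 (step 4): P = [1, 3, 5, 7];  Q = [1, 2, 3, 4]
  Insert 2 (step 5): P = [1, 2, 5, 7] / [3];  Q = [1, 2, 3, 4] / [5]
  Insert 4 (step 6): P = [1, 2, 4, 7] / [3, 5];  Q = [1, 2, 3, 4] / [5, 6]
  Insert 6 (step 7): P = [1, 2, 4, 6] / [3, 5, 7];  Q = [1, 2, 3, 4] / [5, 6, 7]
Final shape: (4, 3).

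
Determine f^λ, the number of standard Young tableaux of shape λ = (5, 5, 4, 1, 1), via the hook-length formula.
# SYT of shape (5, 5, 4, 1, 1) = 280280

Hook-length formula: f^λ = n! / Π hook(c), product over all cells c of the Young diagram. For λ = (5, 5, 4, 1, 1), n = 16 boxes. Hook lengths by row (left-to-right, top-to-bottom): [9, 6, 5, 4, 2]; [8, 5, 4, 3, 1]; [6, 3, 2, 1]; [2]; [1]. Product of hooks = 74649600. So f^λ = 16! / 74649600 = 20922789888000 / 74649600 = 280280.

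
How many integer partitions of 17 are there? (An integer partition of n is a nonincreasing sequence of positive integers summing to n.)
p(17) = 297

Compute p(n) via the recurrence p(n, m) = p(n, m−1) + p(n−m, m), where p(n, m) counts partitions of n with all parts ≤ m and p(n) = p(n, n). The base cases are p(0, m) = 1 and p(n, 0) = 0 for n > 0. Filling the table yields p(17) = 297. (Euler's pentagonal recurrence is an alternative.)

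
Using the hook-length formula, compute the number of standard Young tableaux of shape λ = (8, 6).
# SYT of shape (8, 6) = 1001

Hook-length formula: f^λ = n! / Π hook(c), product over all cells c of the Young diagram. For λ = (8, 6), n = 14 boxes. Hook lengths by row (left-to-right, top-to-bottom): [9, 8, 7, 6, 5, 4, 2, 1]; [6, 5, 4, 3, 2, 1]. Product of hooks = 87091200. So f^λ = 14! / 87091200 = 87178291200 / 87091200 = 1001.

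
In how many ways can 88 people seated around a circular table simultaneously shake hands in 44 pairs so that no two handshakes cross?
C_44 = 583300119592996693088040

These noncrossing handshakes are counted by the Catalan number C_n = (1/(n + 1)) · C(2n, n). For n = 44: C_44 = (1/45) · C(88, 44) = 26248505381684851188961800/45 = 583300119592996693088040.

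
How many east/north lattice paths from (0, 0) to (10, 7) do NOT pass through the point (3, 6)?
Number of paths = 18776

Total paths from (0, 0) to (10, 7): C(17, 10) = 19448. Paths through (3, 6): (paths (0, 0) → (3, 6)) × (paths (3, 6) → (10, 7)) = C(9, 3) · C(8, 7) = 84 · 8 = 672. Avoidance count = 19448 − 672 = 18776.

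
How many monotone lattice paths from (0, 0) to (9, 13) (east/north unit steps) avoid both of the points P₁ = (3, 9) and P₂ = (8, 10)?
Number of paths = 281468

Inclusion–exclusion. Total paths: C(22, 9) = 497420. Through P₁: C(12, 3)·C(10, 6) = 46200. Through P₂: C(18, 8)·C(4, 1) = 175032. Since P₁ is strictly southwest of P₂, a monotone path through both must visit P₁ then P₂; paths through both = C(12, 3)·C(6, 5)·C(4, 1) = 5280. Avoid both = 497420 − 46200 − 175032 + 5280 = 281468.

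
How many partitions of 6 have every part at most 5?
p(6, parts ≤ 5) = 10

Partitions of 6 with all parts ≤ 5: 5+1, 4+2, 4+1+1, 3+3, 3+2+1, 3+1+1+1, 2+2+2, 2+2+1+1, 2+1+1+1+1, 1+1+1+1+1+1. Count = 10.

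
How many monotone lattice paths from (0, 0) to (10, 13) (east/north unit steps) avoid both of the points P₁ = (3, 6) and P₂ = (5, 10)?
Number of paths = 758170

Inclusion–exclusion. Total paths: C(23, 10) = 1144066. Through P₁: C(9, 3)·C(14, 7) = 288288. Through P₂: C(15, 5)·C(8, 5) = 168168. Since P₁ is strictly southwest of P₂, a monotone path through both must visit P₁ then P₂; paths through both = C(9, 3)·C(6, 2)·C(8, 5) = 70560. Avoid both = 1144066 − 288288 − 168168 + 70560 = 758170.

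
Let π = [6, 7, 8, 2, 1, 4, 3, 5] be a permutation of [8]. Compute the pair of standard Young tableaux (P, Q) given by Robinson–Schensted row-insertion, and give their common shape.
P = [1, 3, 5] / [2, 4, 8] / [6, 7];  Q = [1, 2, 3] / [4, 6, 8] / [5, 7];  common shape = (3, 3, 2)

Row-insert the values π_1, π_2, … into P one at a time, bumping the leftmost entry strictly greater than the inserted value down to the next row. The recording tableau Q records, in position (i, j), the step at which that cell was added to P.
  Insert 6 (step 1): P = [6];  Q = [1]
  Insert 7 (step 2): P = [6, 7];  Q = [1, 2]
  Insert 8 (step 3): P = [6, 7, 8];  Q = [1, 2, 3]
  Insert 2 (step 4): P = [2, 7, 8] / [6];  Q = [1, 2, 3] / [4]
  Insert 1 (step 5): P = [1, 7, 8] / [2] / [6];  Q = [1, 2, 3] / [4] / [5]
  Insert 4 (step 6): P = [1, 4, 8] / [2, 7] / [6];  Q = [1, 2, 3] / [4, 6] / [5]
  Insert 3 (step 7): P = [1, 3, 8] / [2, 4] / [6, 7];  Q = [1, 2, 3] / [4, 6] / [5, 7]
  Insert 5 (step 8): P = [1, 3, 5] / [2, 4, 8] / [6, 7];  Q = [1, 2, 3] / [4, 6, 8] / [5, 7]
Final shape: (3, 3, 2).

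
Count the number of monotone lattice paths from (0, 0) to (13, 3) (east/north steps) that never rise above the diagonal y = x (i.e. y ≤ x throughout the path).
Number of paths = 440

By the reflection principle (André's argument), the number of monotone paths to (13, 3) with n ≤ m that never go above y = x is C(16, 13) − C(16, 14) = 560 − 120 = 440.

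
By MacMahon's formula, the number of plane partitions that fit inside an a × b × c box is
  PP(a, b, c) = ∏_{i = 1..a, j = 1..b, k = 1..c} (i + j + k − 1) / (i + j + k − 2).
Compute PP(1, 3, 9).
PP(1, 3, 9) = 220

Evaluate the triple product over i = 1..1, j = 1..3, k = 1..9. The factors are (2/1) · (3/2) · (4/3) · (5/4) · (6/5) · (7/6) · (8/7) · (9/8) · … (27 factors total). The numerators and denominators telescope so the product is an integer; carrying out the multiplication exactly gives PP(1, 3, 9) = 220.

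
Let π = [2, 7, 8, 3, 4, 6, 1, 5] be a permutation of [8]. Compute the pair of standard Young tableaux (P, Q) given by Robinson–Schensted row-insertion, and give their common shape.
P = [1, 3, 4, 5] / [2, 6] / [7, 8];  Q = [1, 2, 3, 6] / [4, 5] / [7, 8];  common shape = (4, 2, 2)

Row-insert the values π_1, π_2, … into P one at a time, bumping the leftmost entry strictly greater than the inserted value down to the next row. The recording tableau Q records, in position (i, j), the step at which that cell was added to P.
  Insert 2 (step 1): P = [2];  Q = [1]
  Insert 7 (step 2): P = [2, 7];  Q = [1, 2]
  Insert 8 (step 3): P = [2, 7, 8];  Q = [1, 2, 3]
  Insert 3 (step 4): P = [2, 3, 8] / [7];  Q = [1, 2, 3] / [4]
  Insert 4 (step 5): P = [2, 3, 4] / [7, 8];  Q = [1, 2, 3] / [4, 5]
  Insert 6 (step 6): P = [2, 3, 4, 6] / [7, 8];  Q = [1, 2, 3, 6] / [4, 5]
  Insert 1 (step 7): P = [1, 3, 4, 6] / [2, 8] / [7];  Q = [1, 2, 3, 6] / [4, 5] / [7]
  Insert 5 (step 8): P = [1, 3, 4, 5] / [2, 6] / [7, 8];  Q = [1, 2, 3, 6] / [4, 5] / [7, 8]
Final shape: (4, 2, 2).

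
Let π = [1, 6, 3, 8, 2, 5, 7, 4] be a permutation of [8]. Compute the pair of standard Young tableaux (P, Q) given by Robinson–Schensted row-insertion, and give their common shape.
P = [1, 2, 4, 7] / [3, 5] / [6, 8];  Q = [1, 2, 4, 7] / [3, 6] / [5, 8];  common shape = (4, 2, 2)

Row-insert the values π_1, π_2, … into P one at a time, bumping the leftmost entry strictly greater than the inserted value down to the next row. The recording tableau Q records, in position (i, j), the step at which that cell was added to P.
  Insert 1 (step 1): P = [1];  Q = [1]
  Insert 6 (step 2): P = [1, 6];  Q = [1, 2]
  Insert 3 (step 3): P = [1, 3] / [6];  Q = [1, 2] / [3]
  Insert 8 (step 4): P = [1, 3, 8] / [6];  Q = [1, 2, 4] / [3]
  Insert 2 (step 5): P = [1, 2, 8] / [3] / [6];  Q = [1, 2, 4] / [3] / [5]
  Insert 5 (step 6): P = [1, 2, 5] / [3, 8] / [6];  Q = [1, 2, 4] / [3, 6] / [5]
  Insert 7 (step 7): P = [1, 2, 5, 7] / [3, 8] / [6];  Q = [1, 2, 4, 7] / [3, 6] / [5]
  Insert 4 (step 8): P = [1, 2, 4, 7] / [3, 5] / [6, 8];  Q = [1, 2, 4, 7] / [3, 6] / [5, 8]
Final shape: (4, 2, 2).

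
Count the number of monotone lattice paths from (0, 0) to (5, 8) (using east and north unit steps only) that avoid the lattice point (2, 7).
Number of paths = 1143

Total paths from (0, 0) to (5, 8): C(13, 5) = 1287. Paths through (2, 7): (paths (0, 0) → (2, 7)) × (paths (2, 7) → (5, 8)) = C(9, 2) · C(4, 3) = 36 · 4 = 144. Avoidance count = 1287 − 144 = 1143.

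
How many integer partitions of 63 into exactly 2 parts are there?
p(63, 2 parts) = 31

Partitions of n into exactly k parts are in bijection with partitions of n − k into at most k parts (subtract 1 from each part). So p(63, exactly 2) = p(61, parts ≤ 2). Computing via the recurrence p(m, j) = p(m, j−1) + p(m−j, j) gives 31.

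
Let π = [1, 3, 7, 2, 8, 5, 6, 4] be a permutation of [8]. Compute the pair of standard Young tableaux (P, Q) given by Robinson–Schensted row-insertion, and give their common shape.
P = [1, 2, 4, 6] / [3, 5, 8] / [7];  Q = [1, 2, 3, 5] / [4, 6, 7] / [8];  common shape = (4, 3, 1)

Row-insert the values π_1, π_2, … into P one at a time, bumping the leftmost entry strictly greater than the inserted value down to the next row. The recording tableau Q records, in position (i, j), the step at which that cell was added to P.
  Insert 1 (step 1): P = [1];  Q = [1]
  Insert 3 (step 2): P = [1, 3];  Q = [1, 2]
  Insert 7 (step 3): P = [1, 3, 7];  Q = [1, 2, 3]
  Insert 2 (step 4): P = [1, 2, 7] / [3];  Q = [1, 2, 3] / [4]
  Insert 8 (step 5): P = [1, 2, 7, 8] / [3];  Q = [1, 2, 3, 5] / [4]
  Insert 5 (step 6): P = [1, 2, 5, 8] / [3, 7];  Q = [1, 2, 3, 5] / [4, 6]
  Insert 6 (step 7): P = [1, 2, 5, 6] / [3, 7, 8];  Q = [1, 2, 3, 5] / [4, 6, 7]
  Insert 4 (step 8): P = [1, 2, 4, 6] / [3, 5, 8] / [7];  Q = [1, 2, 3, 5] / [4, 6, 7] / [8]
Final shape: (4, 3, 1).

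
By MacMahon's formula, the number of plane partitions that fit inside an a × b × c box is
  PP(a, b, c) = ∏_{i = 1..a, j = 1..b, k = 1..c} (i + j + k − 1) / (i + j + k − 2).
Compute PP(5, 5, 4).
PP(5, 5, 4) = 16818516

Evaluate the triple product over i = 1..5, j = 1..5, k = 1..4. The factors are (2/1) · (3/2) · (4/3) · (5/4) · (3/2) · (4/3) · (5/4) · (6/5) · … (100 factors total). The numerators and denominators telescope so the product is an integer; carrying out the multiplication exactly gives PP(5, 5, 4) = 16818516.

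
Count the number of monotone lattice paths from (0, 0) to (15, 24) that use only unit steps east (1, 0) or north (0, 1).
Number of paths = 25140840660

A monotone lattice path from (0, 0) to (15, 24) consists of 15 east steps and 24 north steps in some order, so it is determined by which 15 of the 39 steps are east. The count is C(39, 15) = 25140840660.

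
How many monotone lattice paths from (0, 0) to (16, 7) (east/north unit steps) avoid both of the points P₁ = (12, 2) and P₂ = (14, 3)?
Number of paths = 227586

Inclusion–exclusion. Total paths: C(23, 16) = 245157. Through P₁: C(14, 12)·C(9, 4) = 11466. Through P₂: C(17, 14)·C(6, 2) = 10200. Since P₁ is strictly southwest of P₂, a monotone path through both must visit P₁ then P₂; paths through both = C(14, 12)·C(3, 2)·C(6, 2) = 4095. Avoid both = 245157 − 11466 − 10200 + 4095 = 227586.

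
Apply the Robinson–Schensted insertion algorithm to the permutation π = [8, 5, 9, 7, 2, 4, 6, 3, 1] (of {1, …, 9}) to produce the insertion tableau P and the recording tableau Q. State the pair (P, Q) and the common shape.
P = [1, 3, 6] / [2, 7] / [4, 9] / [5] / [8];  Q = [1, 3, 7] / [2, 4] / [5, 6] / [8] / [9];  common shape = (3, 2, 2, 1, 1)

Row-insert the values π_1, π_2, … into P one at a time, bumping the leftmost entry strictly greater than the inserted value down to the next row. The recording tableau Q records, in position (i, j), the step at which that cell was added to P.
  Insert 8 (step 1): P = [8];  Q = [1]
  Insert 5 (step 2): P = [5] / [8];  Q = [1] / [2]
  Insert 9 (step 3): P = [5, 9] / [8];  Q = [1, 3] / [2]
  Insert 7 (step 4): P = [5, 7] / [8, 9];  Q = [1, 3] / [2, 4]
  Insert 2 (step 5): P = [2, 7] / [5, 9] / [8];  Q = [1, 3] / [2, 4] / [5]
  Insert 4 (step 6): P = [2, 4] / [5, 7] / [8, 9];  Q = [1, 3] / [2, 4] / [5, 6]
  Insert 6 (step 7): P = [2, 4, 6] / [5, 7] / [8, 9];  Q = [1, 3, 7] / [2, 4] / [5, 6]
  Insert 3 (step 8): P = [2, 3, 6] / [4, 7] / [5, 9] / [8];  Q = [1, 3, 7] / [2, 4] / [5, 6] / [8]
  Insert 1 (step 9): P = [1, 3, 6] / [2, 7] / [4, 9] / [5] / [8];  Q = [1, 3, 7] / [2, 4] / [5, 6] / [8] / [9]
Final shape: (3, 2, 2, 1, 1).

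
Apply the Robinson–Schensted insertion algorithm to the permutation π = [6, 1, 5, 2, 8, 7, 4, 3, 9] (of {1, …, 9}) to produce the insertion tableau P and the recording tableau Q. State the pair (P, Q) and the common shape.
P = [1, 2, 3, 9] / [4, 7] / [5, 8] / [6];  Q = [1, 3, 5, 9] / [2, 6] / [4, 7] / [8];  common shape = (4, 2, 2, 1)

Row-insert the values π_1, π_2, … into P one at a time, bumping the leftmost entry strictly greater than the inserted value down to the next row. The recording tableau Q records, in position (i, j), the step at which that cell was added to P.
  Insert 6 (step 1): P = [6];  Q = [1]
  Insert 1 (step 2): P = [1] / [6];  Q = [1] / [2]
  Insert 5 (step 3): P = [1, 5] / [6];  Q = [1, 3] / [2]
  Insert 2 (step 4): P = [1, 2] / [5] / [6];  Q = [1, 3] / [2] / [4]
  Insert 8 (step 5): P = [1, 2, 8] / [5] / [6];  Q = [1, 3, 5] / [2] / [4]
  Insert 7 (step 6): P = [1, 2, 7] / [5, 8] / [6];  Q = [1, 3, 5] / [2, 6] / [4]
  Insert 4 (step 7): P = [1, 2, 4] / [5, 7] / [6, 8];  Q = [1, 3, 5] / [2, 6] / [4, 7]
  Insert 3 (step 8): P = [1, 2, 3] / [4, 7] / [5, 8] / [6];  Q = [1, 3, 5] / [2, 6] / [4, 7] / [8]
  Insert 9 (step 9): P = [1, 2, 3, 9] / [4, 7] / [5, 8] / [6];  Q = [1, 3, 5, 9] / [2, 6] / [4, 7] / [8]
Final shape: (4, 2, 2, 1).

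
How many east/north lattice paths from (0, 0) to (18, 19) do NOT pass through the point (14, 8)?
Number of paths = 17236145850

Total paths from (0, 0) to (18, 19): C(37, 18) = 17672631900. Paths through (14, 8): (paths (0, 0) → (14, 8)) × (paths (14, 8) → (18, 19)) = C(22, 14) · C(15, 4) = 319770 · 1365 = 436486050. Avoidance count = 17672631900 − 436486050 = 17236145850.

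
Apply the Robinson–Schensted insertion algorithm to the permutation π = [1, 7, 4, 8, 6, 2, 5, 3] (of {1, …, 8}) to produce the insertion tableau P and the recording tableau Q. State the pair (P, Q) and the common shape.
P = [1, 2, 3] / [4, 5] / [6, 8] / [7];  Q = [1, 2, 4] / [3, 5] / [6, 7] / [8];  common shape = (3, 2, 2, 1)

Row-insert the values π_1, π_2, … into P one at a time, bumping the leftmost entry strictly greater than the inserted value down to the next row. The recording tableau Q records, in position (i, j), the step at which that cell was added to P.
  Insert 1 (step 1): P = [1];  Q = [1]
  Insert 7 (step 2): P = [1, 7];  Q = [1, 2]
  Insert 4 (step 3): P = [1, 4] / [7];  Q = [1, 2] / [3]
  Insert 8 (step 4): P = [1, 4, 8] / [7];  Q = [1, 2, 4] / [3]
  Insert 6 (step 5): P = [1, 4, 6] / [7, 8];  Q = [1, 2, 4] / [3, 5]
  Insert 2 (step 6): P = [1, 2, 6] / [4, 8] / [7];  Q = [1, 2, 4] / [3, 5] / [6]
  Insert 5 (step 7): P = [1, 2, 5] / [4, 6] / [7, 8];  Q = [1, 2, 4] / [3, 5] / [6, 7]
  Insert 3 (step 8): P = [1, 2, 3] / [4, 5] / [6, 8] / [7];  Q = [1, 2, 4] / [3, 5] / [6, 7] / [8]
Final shape: (3, 2, 2, 1).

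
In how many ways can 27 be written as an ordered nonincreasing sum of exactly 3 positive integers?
p(27, 3 parts) = 61

Partitions of n into exactly k parts are in bijection with partitions of n − k into at most k parts (subtract 1 from each part). So p(27, exactly 3) = p(24, parts ≤ 3). Computing via the recurrence p(m, j) = p(m, j−1) + p(m−j, j) gives 61.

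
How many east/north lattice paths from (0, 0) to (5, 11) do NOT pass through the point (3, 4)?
Number of paths = 3108

Total paths from (0, 0) to (5, 11): C(16, 5) = 4368. Paths through (3, 4): (paths (0, 0) → (3, 4)) × (paths (3, 4) → (5, 11)) = C(7, 3) · C(9, 2) = 35 · 36 = 1260. Avoidance count = 4368 − 1260 = 3108.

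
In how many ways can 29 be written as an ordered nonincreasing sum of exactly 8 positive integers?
p(29, 8 parts) = 525

Partitions of n into exactly k parts are in bijection with partitions of n − k into at most k parts (subtract 1 from each part). So p(29, exactly 8) = p(21, parts ≤ 8). Computing via the recurrence p(m, j) = p(m, j−1) + p(m−j, j) gives 525.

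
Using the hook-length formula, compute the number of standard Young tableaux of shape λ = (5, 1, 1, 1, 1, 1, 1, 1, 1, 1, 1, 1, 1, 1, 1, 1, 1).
# SYT of shape (5, 1, 1, 1, 1, 1, 1, 1, 1, 1, 1, 1, 1, 1, 1, 1, 1) = 4845

Hook-length formula: f^λ = n! / Π hook(c), product over all cells c of the Young diagram. For λ = (5, 1, 1, 1, 1, 1, 1, 1, 1, 1, 1, 1, 1, 1, 1, 1, 1), n = 21 boxes. Hook lengths by row (left-to-right, top-to-bottom): [21, 4, 3, 2, 1]; [16]; [15]; [14]; [13]; [12]; [11]; [10]; [9]; [8]; [7]; [6]; [5]; [4]; [3]; [2]; [1]. Product of hooks = 10545086103552000. So f^λ = 21! / 10545086103552000 = 51090942171709440000 / 10545086103552000 = 4845.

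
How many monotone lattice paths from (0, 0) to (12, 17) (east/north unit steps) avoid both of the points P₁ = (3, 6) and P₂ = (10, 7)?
Number of paths = 36548079

Inclusion–exclusion. Total paths: C(29, 12) = 51895935. Through P₁: C(9, 3)·C(20, 9) = 14108640. Through P₂: C(17, 10)·C(12, 2) = 1283568. Since P₁ is strictly southwest of P₂, a monotone path through both must visit P₁ then P₂; paths through both = C(9, 3)·C(8, 7)·C(12, 2) = 44352. Avoid both = 51895935 − 14108640 − 1283568 + 44352 = 36548079.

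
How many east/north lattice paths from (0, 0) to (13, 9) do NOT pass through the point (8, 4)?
Number of paths = 372680

Total paths from (0, 0) to (13, 9): C(22, 13) = 497420. Paths through (8, 4): (paths (0, 0) → (8, 4)) × (paths (8, 4) → (13, 9)) = C(12, 8) · C(10, 5) = 495 · 252 = 124740. Avoidance count = 497420 − 124740 = 372680.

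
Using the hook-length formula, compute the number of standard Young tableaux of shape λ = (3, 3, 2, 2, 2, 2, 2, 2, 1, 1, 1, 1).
# SYT of shape (3, 3, 2, 2, 2, 2, 2, 2, 1, 1, 1, 1) = 7461300

Hook-length formula: f^λ = n! / Π hook(c), product over all cells c of the Young diagram. For λ = (3, 3, 2, 2, 2, 2, 2, 2, 1, 1, 1, 1), n = 22 boxes. Hook lengths by row (left-to-right, top-to-bottom): [14, 9, 2]; [13, 8, 1]; [11, 6]; [10, 5]; [9, 4]; [8, 3]; [7, 2]; [6, 1]; [4]; [3]; [2]; [1]. Product of hooks = 150644087193600. So f^λ = 22! / 150644087193600 = 1124000727777607680000 / 150644087193600 = 7461300.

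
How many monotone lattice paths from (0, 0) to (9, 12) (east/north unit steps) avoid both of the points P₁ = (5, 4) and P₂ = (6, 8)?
Number of paths = 148505

Inclusion–exclusion. Total paths: C(21, 9) = 293930. Through P₁: C(9, 5)·C(12, 4) = 62370. Through P₂: C(14, 6)·C(7, 3) = 105105. Since P₁ is strictly southwest of P₂, a monotone path through both must visit P₁ then P₂; paths through both = C(9, 5)·C(5, 1)·C(7, 3) = 22050. Avoid both = 293930 − 62370 − 105105 + 22050 = 148505.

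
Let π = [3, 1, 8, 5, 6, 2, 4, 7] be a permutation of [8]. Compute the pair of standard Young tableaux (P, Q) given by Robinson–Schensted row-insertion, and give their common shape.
P = [1, 2, 4, 7] / [3, 5, 6] / [8];  Q = [1, 3, 5, 8] / [2, 4, 7] / [6];  common shape = (4, 3, 1)

Row-insert the values π_1, π_2, … into P one at a time, bumping the leftmost entry strictly greater than the inserted value down to the next row. The recording tableau Q records, in position (i, j), the step at which that cell was added to P.
  Insert 3 (step 1): P = [3];  Q = [1]
  Insert 1 (step 2): P = [1] / [3];  Q = [1] / [2]
  Insert 8 (step 3): P = [1, 8] / [3];  Q = [1, 3] / [2]
  Insert 5 (step 4): P = [1, 5] / [3, 8];  Q = [1, 3] / [2, 4]
  Insert 6 (step 5): P = [1, 5, 6] / [3, 8];  Q = [1, 3, 5] / [2, 4]
  Insert 2 (step 6): P = [1, 2, 6] / [3, 5] / [8];  Q = [1, 3, 5] / [2, 4] / [6]
  Insert 4 (step 7): P = [1, 2, 4] / [3, 5, 6] / [8];  Q = [1, 3, 5] / [2, 4, 7] / [6]
  Insert 7 (step 8): P = [1, 2, 4, 7] / [3, 5, 6] / [8];  Q = [1, 3, 5, 8] / [2, 4, 7] / [6]
Final shape: (4, 3, 1).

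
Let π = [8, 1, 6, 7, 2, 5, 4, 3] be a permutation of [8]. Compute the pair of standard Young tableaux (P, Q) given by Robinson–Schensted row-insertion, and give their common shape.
P = [1, 2, 3] / [4, 7] / [5] / [6] / [8];  Q = [1, 3, 4] / [2, 6] / [5] / [7] / [8];  common shape = (3, 2, 1, 1, 1)

Row-insert the values π_1, π_2, … into P one at a time, bumping the leftmost entry strictly greater than the inserted value down to the next row. The recording tableau Q records, in position (i, j), the step at which that cell was added to P.
  Insert 8 (step 1): P = [8];  Q = [1]
  Insert 1 (step 2): P = [1] / [8];  Q = [1] / [2]
  Insert 6 (step 3): P = [1, 6] / [8];  Q = [1, 3] / [2]
  Insert 7 (step 4): P = [1, 6, 7] / [8];  Q = [1, 3, 4] / [2]
  Insert 2 (step 5): P = [1, 2, 7] / [6] / [8];  Q = [1, 3, 4] / [2] / [5]
  Insert 5 (step 6): P = [1, 2, 5] / [6, 7] / [8];  Q = [1, 3, 4] / [2, 6] / [5]
  Insert 4 (step 7): P = [1, 2, 4] / [5, 7] / [6] / [8];  Q = [1, 3, 4] / [2, 6] / [5] / [7]
  Insert 3 (step 8): P = [1, 2, 3] / [4, 7] / [5] / [6] / [8];  Q = [1, 3, 4] / [2, 6] / [5] / [7] / [8]
Final shape: (3, 2, 1, 1, 1).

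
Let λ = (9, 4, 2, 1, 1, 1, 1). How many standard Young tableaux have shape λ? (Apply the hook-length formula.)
# SYT of shape (9, 4, 2, 1, 1, 1, 1) = 11639628

Hook-length formula: f^λ = n! / Π hook(c), product over all cells c of the Young diagram. For λ = (9, 4, 2, 1, 1, 1, 1), n = 19 boxes. Hook lengths by row (left-to-right, top-to-bottom): [15, 10, 8, 7, 5, 4, 3, 2, 1]; [9, 4, 2, 1]; [6, 1]; [4]; [3]; [2]; [1]. Product of hooks = 10450944000. So f^λ = 19! / 10450944000 = 121645100408832000 / 10450944000 = 11639628.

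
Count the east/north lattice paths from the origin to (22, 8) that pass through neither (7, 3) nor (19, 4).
Number of paths = 3737120

Inclusion–exclusion. Total paths: C(30, 22) = 5852925. Through P₁: C(10, 7)·C(20, 15) = 1860480. Through P₂: C(23, 19)·C(7, 3) = 309925. Since P₁ is strictly southwest of P₂, a monotone path through both must visit P₁ then P₂; paths through both = C(10, 7)·C(13, 12)·C(7, 3) = 54600. Avoid both = 5852925 − 1860480 − 309925 + 54600 = 3737120.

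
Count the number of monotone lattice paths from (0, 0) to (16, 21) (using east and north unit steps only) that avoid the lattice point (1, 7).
Number of paths = 12255304590

Total paths from (0, 0) to (16, 21): C(37, 16) = 12875774670. Paths through (1, 7): (paths (0, 0) → (1, 7)) × (paths (1, 7) → (16, 21)) = C(8, 1) · C(29, 15) = 8 · 77558760 = 620470080. Avoidance count = 12875774670 − 620470080 = 12255304590.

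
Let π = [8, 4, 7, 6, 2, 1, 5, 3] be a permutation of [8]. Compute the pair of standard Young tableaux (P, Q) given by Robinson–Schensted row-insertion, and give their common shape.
P = [1, 3] / [2, 5] / [4, 6] / [7] / [8];  Q = [1, 3] / [2, 7] / [4, 8] / [5] / [6];  common shape = (2, 2, 2, 1, 1)

Row-insert the values π_1, π_2, … into P one at a time, bumping the leftmost entry strictly greater than the inserted value down to the next row. The recording tableau Q records, in position (i, j), the step at which that cell was added to P.
  Insert 8 (step 1): P = [8];  Q = [1]
  Insert 4 (step 2): P = [4] / [8];  Q = [1] / [2]
  Insert 7 (step 3): P = [4, 7] / [8];  Q = [1, 3] / [2]
  Insert 6 (step 4): P = [4, 6] / [7] / [8];  Q = [1, 3] / [2] / [4]
  Insert 2 (step 5): P = [2, 6] / [4] / [7] / [8];  Q = [1, 3] / [2] / [4] / [5]
  Insert 1 (step 6): P = [1, 6] / [2] / [4] / [7] / [8];  Q = [1, 3] / [2] / [4] / [5] / [6]
  Insert 5 (step 7): P = [1, 5] / [2, 6] / [4] / [7] / [8];  Q = [1, 3] / [2, 7] / [4] / [5] / [6]
  Insert 3 (step 8): P = [1, 3] / [2, 5] / [4, 6] / [7] / [8];  Q = [1, 3] / [2, 7] / [4, 8] / [5] / [6]
Final shape: (2, 2, 2, 1, 1).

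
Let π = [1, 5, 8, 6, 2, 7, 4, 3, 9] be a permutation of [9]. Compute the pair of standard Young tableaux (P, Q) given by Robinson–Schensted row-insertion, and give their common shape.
P = [1, 2, 3, 7, 9] / [4, 6] / [5] / [8];  Q = [1, 2, 3, 6, 9] / [4, 7] / [5] / [8];  common shape = (5, 2, 1, 1)

Row-insert the values π_1, π_2, … into P one at a time, bumping the leftmost entry strictly greater than the inserted value down to the next row. The recording tableau Q records, in position (i, j), the step at which that cell was added to P.
  Insert 1 (step 1): P = [1];  Q = [1]
  Insert 5 (step 2): P = [1, 5];  Q = [1, 2]
  Insert 8 (step 3): P = [1, 5, 8];  Q = [1, 2, 3]
  Insert 6 (step 4): P = [1, 5, 6] / [8];  Q = [1, 2, 3] / [4]
  Insert 2 (step 5): P = [1, 2, 6] / [5] / [8];  Q = [1, 2, 3] / [4] / [5]
  Insert 7 (step 6): P = [1, 2, 6, 7] / [5] / [8];  Q = [1, 2, 3, 6] / [4] / [5]
  Insert 4 (step 7): P = [1, 2, 4, 7] / [5, 6] / [8];  Q = [1, 2, 3, 6] / [4, 7] / [5]
  Insert 3 (step 8): P = [1, 2, 3, 7] / [4, 6] / [5] / [8];  Q = [1, 2, 3, 6] / [4, 7] / [5] / [8]
  Insert 9 (step 9): P = [1, 2, 3, 7, 9] / [4, 6] / [5] / [8];  Q = [1, 2, 3, 6, 9] / [4, 7] / [5] / [8]
Final shape: (5, 2, 1, 1).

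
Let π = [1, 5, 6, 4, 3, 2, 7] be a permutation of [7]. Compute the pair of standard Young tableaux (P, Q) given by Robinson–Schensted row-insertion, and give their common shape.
P = [1, 2, 6, 7] / [3] / [4] / [5];  Q = [1, 2, 3, 7] / [4] / [5] / [6];  common shape = (4, 1, 1, 1)

Row-insert the values π_1, π_2, … into P one at a time, bumping the leftmost entry strictly greater than the inserted value down to the next row. The recording tableau Q records, in position (i, j), the step at which that cell was added to P.
  Insert 1 (step 1): P = [1];  Q = [1]
  Insert 5 (step 2): P = [1, 5];  Q = [1, 2]
  Insert 6 (step 3): P = [1, 5, 6];  Q = [1, 2, 3]
  Insert 4 (step 4): P = [1, 4, 6] / [5];  Q = [1, 2, 3] / [4]
  Insert 3 (step 5): P = [1, 3, 6] / [4] / [5];  Q = [1, 2, 3] / [4] / [5]
  Insert 2 (step 6): P = [1, 2, 6] / [3] / [4] / [5];  Q = [1, 2, 3] / [4] / [5] / [6]
  Insert 7 (step 7): P = [1, 2, 6, 7] / [3] / [4] / [5];  Q = [1, 2, 3, 7] / [4] / [5] / [6]
Final shape: (4, 1, 1, 1).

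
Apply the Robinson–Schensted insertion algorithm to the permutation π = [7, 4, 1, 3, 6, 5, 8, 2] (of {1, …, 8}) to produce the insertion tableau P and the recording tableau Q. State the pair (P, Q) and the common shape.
P = [1, 2, 5, 8] / [3, 6] / [4] / [7];  Q = [1, 4, 5, 7] / [2, 6] / [3] / [8];  common shape = (4, 2, 1, 1)

Row-insert the values π_1, π_2, … into P one at a time, bumping the leftmost entry strictly greater than the inserted value down to the next row. The recording tableau Q records, in position (i, j), the step at which that cell was added to P.
  Insert 7 (step 1): P = [7];  Q = [1]
  Insert 4 (step 2): P = [4] / [7];  Q = [1] / [2]
  Insert 1 (step 3): P = [1] / [4] / [7];  Q = [1] / [2] / [3]
  Insert 3 (step 4): P = [1, 3] / [4] / [7];  Q = [1, 4] / [2] / [3]
  Insert 6 (step 5): P = [1, 3, 6] / [4] / [7];  Q = [1, 4, 5] / [2] / [3]
  Insert 5 (step 6): P = [1, 3, 5] / [4, 6] / [7];  Q = [1, 4, 5] / [2, 6] / [3]
  Insert 8 (step 7): P = [1, 3, 5, 8] / [4, 6] / [7];  Q = [1, 4, 5, 7] / [2, 6] / [3]
  Insert 2 (step 8): P = [1, 2, 5, 8] / [3, 6] / [4] / [7];  Q = [1, 4, 5, 7] / [2, 6] / [3] / [8]
Final shape: (4, 2, 1, 1).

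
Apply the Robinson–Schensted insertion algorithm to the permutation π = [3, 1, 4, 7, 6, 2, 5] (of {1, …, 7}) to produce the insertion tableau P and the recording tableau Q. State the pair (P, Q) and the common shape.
P = [1, 2, 5] / [3, 4, 6] / [7];  Q = [1, 3, 4] / [2, 5, 7] / [6];  common shape = (3, 3, 1)

Row-insert the values π_1, π_2, … into P one at a time, bumping the leftmost entry strictly greater than the inserted value down to the next row. The recording tableau Q records, in position (i, j), the step at which that cell was added to P.
  Insert 3 (step 1): P = [3];  Q = [1]
  Insert 1 (step 2): P = [1] / [3];  Q = [1] / [2]
  Insert 4 (step 3): P = [1, 4] / [3];  Q = [1, 3] / [2]
  Insert 7 (step 4): P = [1, 4, 7] / [3];  Q = [1, 3, 4] / [2]
  Insert 6 (step 5): P = [1, 4, 6] / [3, 7];  Q = [1, 3, 4] / [2, 5]
  Insert 2 (step 6): P = [1, 2, 6] / [3, 4] / [7];  Q = [1, 3, 4] / [2, 5] / [6]
  Insert 5 (step 7): P = [1, 2, 5] / [3, 4, 6] / [7];  Q = [1, 3, 4] / [2, 5, 7] / [6]
Final shape: (3, 3, 1).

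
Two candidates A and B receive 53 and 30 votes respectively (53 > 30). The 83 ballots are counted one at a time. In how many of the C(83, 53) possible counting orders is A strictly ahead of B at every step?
Strict-lead orderings = 9642065847757738650288

Total orderings of the 83 votes with 53 for A: C(83, 53) = 34795281102777926433648. By the Bertrand ballot formula (Cycle Lemma / reflection principle), the number of orderings in which A is strictly ahead of B throughout is (p − q)/(p + q) · C(p + q, p) = (53 − 30)/(53 + 30) · 34795281102777926433648 = 9642065847757738650288.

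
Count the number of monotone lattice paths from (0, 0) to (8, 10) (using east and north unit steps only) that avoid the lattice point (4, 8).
Number of paths = 36333

Total paths from (0, 0) to (8, 10): C(18, 8) = 43758. Paths through (4, 8): (paths (0, 0) → (4, 8)) × (paths (4, 8) → (8, 10)) = C(12, 4) · C(6, 4) = 495 · 15 = 7425. Avoidance count = 43758 − 7425 = 36333.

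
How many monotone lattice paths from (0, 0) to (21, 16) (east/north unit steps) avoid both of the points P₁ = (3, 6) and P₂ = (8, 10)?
Number of paths = 10873356462

Inclusion–exclusion. Total paths: C(37, 21) = 12875774670. Through P₁: C(9, 3)·C(28, 18) = 1102341240. Through P₂: C(18, 8)·C(19, 13) = 1187242056. Since P₁ is strictly southwest of P₂, a monotone path through both must visit P₁ then P₂; paths through both = C(9, 3)·C(9, 5)·C(19, 13) = 287165088. Avoid both = 12875774670 − 1102341240 − 1187242056 + 287165088 = 10873356462.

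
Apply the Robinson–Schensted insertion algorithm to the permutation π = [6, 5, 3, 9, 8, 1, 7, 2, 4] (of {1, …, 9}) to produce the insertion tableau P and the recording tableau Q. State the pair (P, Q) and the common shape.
P = [1, 2, 4] / [3, 7] / [5, 8] / [6, 9];  Q = [1, 4, 9] / [2, 5] / [3, 7] / [6, 8];  common shape = (3, 2, 2, 2)

Row-insert the values π_1, π_2, … into P one at a time, bumping the leftmost entry strictly greater than the inserted value down to the next row. The recording tableau Q records, in position (i, j), the step at which that cell was added to P.
  Insert 6 (step 1): P = [6];  Q = [1]
  Insert 5 (step 2): P = [5] / [6];  Q = [1] / [2]
  Insert 3 (step 3): P = [3] / [5] / [6];  Q = [1] / [2] / [3]
  Insert 9 (step 4): P = [3, 9] / [5] / [6];  Q = [1, 4] / [2] / [3]
  Insert 8 (step 5): P = [3, 8] / [5, 9] / [6];  Q = [1, 4] / [2, 5] / [3]
  Insert 1 (step 6): P = [1, 8] / [3, 9] / [5] / [6];  Q = [1, 4] / [2, 5] / [3] / [6]
  Insert 7 (step 7): P = [1, 7] / [3, 8] / [5, 9] / [6];  Q = [1, 4] / [2, 5] / [3, 7] / [6]
  Insert 2 (step 8): P = [1, 2] / [3, 7] / [5, 8] / [6, 9];  Q = [1, 4] / [2, 5] / [3, 7] / [6, 8]
  Insert 4 (step 9): P = [1, 2, 4] / [3, 7] / [5, 8] / [6, 9];  Q = [1, 4, 9] / [2, 5] / [3, 7] / [6, 8]
Final shape: (3, 2, 2, 2).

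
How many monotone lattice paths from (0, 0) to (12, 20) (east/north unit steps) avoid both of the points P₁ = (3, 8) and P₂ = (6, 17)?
Number of paths = 171864042

Inclusion–exclusion. Total paths: C(32, 12) = 225792840. Through P₁: C(11, 3)·C(21, 9) = 48498450. Through P₂: C(23, 6)·C(9, 6) = 8479548. Since P₁ is strictly southwest of P₂, a monotone path through both must visit P₁ then P₂; paths through both = C(11, 3)·C(12, 3)·C(9, 6) = 3049200. Avoid both = 225792840 − 48498450 − 8479548 + 3049200 = 171864042.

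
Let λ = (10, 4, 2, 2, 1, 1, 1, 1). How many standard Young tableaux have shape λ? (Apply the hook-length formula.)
# SYT of shape (10, 4, 2, 2, 1, 1, 1, 1) = 527206680

Hook-length formula: f^λ = n! / Π hook(c), product over all cells c of the Young diagram. For λ = (10, 4, 2, 2, 1, 1, 1, 1), n = 22 boxes. Hook lengths by row (left-to-right, top-to-bottom): [17, 12, 9, 8, 6, 5, 4, 3, 2, 1]; [10, 5, 2, 1]; [7, 2]; [6, 1]; [4]; [3]; [2]; [1]. Product of hooks = 2131992576000. So f^λ = 22! / 2131992576000 = 1124000727777607680000 / 2131992576000 = 527206680.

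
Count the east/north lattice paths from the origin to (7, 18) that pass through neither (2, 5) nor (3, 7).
Number of paths = 222967

Inclusion–exclusion. Total paths: C(25, 7) = 480700. Through P₁: C(7, 2)·C(18, 5) = 179928. Through P₂: C(10, 3)·C(15, 4) = 163800. Since P₁ is strictly southwest of P₂, a monotone path through both must visit P₁ then P₂; paths through both = C(7, 2)·C(3, 1)·C(15, 4) = 85995. Avoid both = 480700 − 179928 − 163800 + 85995 = 222967.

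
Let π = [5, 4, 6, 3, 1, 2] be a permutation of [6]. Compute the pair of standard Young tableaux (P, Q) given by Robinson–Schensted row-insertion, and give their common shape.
P = [1, 2] / [3, 6] / [4] / [5];  Q = [1, 3] / [2, 6] / [4] / [5];  common shape = (2, 2, 1, 1)

Row-insert the values π_1, π_2, … into P one at a time, bumping the leftmost entry strictly greater than the inserted value down to the next row. The recording tableau Q records, in position (i, j), the step at which that cell was added to P.
  Insert 5 (step 1): P = [5];  Q = [1]
  Insert 4 (step 2): P = [4] / [5];  Q = [1] / [2]
  Insert 6 (step 3): P = [4, 6] / [5];  Q = [1, 3] / [2]
  Insert 3 (step 4): P = [3, 6] / [4] / [5];  Q = [1, 3] / [2] / [4]
  Insert 1 (step 5): P = [1, 6] / [3] / [4] / [5];  Q = [1, 3] / [2] / [4] / [5]
  Insert 2 (step 6): P = [1, 2] / [3, 6] / [4] / [5];  Q = [1, 3] / [2, 6] / [4] / [5]
Final shape: (2, 2, 1, 1).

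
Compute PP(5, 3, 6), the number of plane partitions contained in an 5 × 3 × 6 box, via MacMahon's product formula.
PP(5, 3, 6) = 3737448

Evaluate the triple product over i = 1..5, j = 1..3, k = 1..6. The factors are (2/1) · (3/2) · (4/3) · (5/4) · (6/5) · (7/6) · (3/2) · (4/3) · … (90 factors total). The numerators and denominators telescope so the product is an integer; carrying out the multiplication exactly gives PP(5, 3, 6) = 3737448.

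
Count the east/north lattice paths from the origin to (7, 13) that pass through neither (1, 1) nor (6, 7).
Number of paths = 34848

Inclusion–exclusion. Total paths: C(20, 7) = 77520. Through P₁: C(2, 1)·C(18, 6) = 37128. Through P₂: C(13, 6)·C(7, 1) = 12012. Since P₁ is strictly southwest of P₂, a monotone path through both must visit P₁ then P₂; paths through both = C(2, 1)·C(11, 5)·C(7, 1) = 6468. Avoid both = 77520 − 37128 − 12012 + 6468 = 34848.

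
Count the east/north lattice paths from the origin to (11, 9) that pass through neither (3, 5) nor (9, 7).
Number of paths = 81008

Inclusion–exclusion. Total paths: C(20, 11) = 167960. Through P₁: C(8, 3)·C(12, 8) = 27720. Through P₂: C(16, 9)·C(4, 2) = 68640. Since P₁ is strictly southwest of P₂, a monotone path through both must visit P₁ then P₂; paths through both = C(8, 3)·C(8, 6)·C(4, 2) = 9408. Avoid both = 167960 − 27720 − 68640 + 9408 = 81008.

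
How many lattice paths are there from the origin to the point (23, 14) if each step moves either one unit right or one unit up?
Number of paths = 6107086800

A monotone lattice path from (0, 0) to (23, 14) consists of 23 east steps and 14 north steps in some order, so it is determined by which 23 of the 37 steps are east. The count is C(37, 23) = 6107086800.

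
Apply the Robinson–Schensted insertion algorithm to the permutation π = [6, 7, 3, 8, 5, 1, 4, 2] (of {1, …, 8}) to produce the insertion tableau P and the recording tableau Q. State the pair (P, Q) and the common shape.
P = [1, 2, 8] / [3, 4] / [5, 7] / [6];  Q = [1, 2, 4] / [3, 5] / [6, 7] / [8];  common shape = (3, 2, 2, 1)

Row-insert the values π_1, π_2, … into P one at a time, bumping the leftmost entry strictly greater than the inserted value down to the next row. The recording tableau Q records, in position (i, j), the step at which that cell was added to P.
  Insert 6 (step 1): P = [6];  Q = [1]
  Insert 7 (step 2): P = [6, 7];  Q = [1, 2]
  Insert 3 (step 3): P = [3, 7] / [6];  Q = [1, 2] / [3]
  Insert 8 (step 4): P = [3, 7, 8] / [6];  Q = [1, 2, 4] / [3]
  Insert 5 (step 5): P = [3, 5, 8] / [6, 7];  Q = [1, 2, 4] / [3, 5]
  Insert 1 (step 6): P = [1, 5, 8] / [3, 7] / [6];  Q = [1, 2, 4] / [3, 5] / [6]
  Insert 4 (step 7): P = [1, 4, 8] / [3, 5] / [6, 7];  Q = [1, 2, 4] / [3, 5] / [6, 7]
  Insert 2 (step 8): P = [1, 2, 8] / [3, 4] / [5, 7] / [6];  Q = [1, 2, 4] / [3, 5] / [6, 7] / [8]
Final shape: (3, 2, 2, 1).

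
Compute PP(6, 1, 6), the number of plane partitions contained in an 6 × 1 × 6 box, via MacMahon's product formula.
PP(6, 1, 6) = 924

Evaluate the triple product over i = 1..6, j = 1..1, k = 1..6. The factors are (2/1) · (3/2) · (4/3) · (5/4) · (6/5) · (7/6) · (3/2) · (4/3) · … (36 factors total). The numerators and denominators telescope so the product is an integer; carrying out the multiplication exactly gives PP(6, 1, 6) = 924.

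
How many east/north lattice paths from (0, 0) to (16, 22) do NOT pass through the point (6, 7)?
Number of paths = 16630782270

Total paths from (0, 0) to (16, 22): C(38, 16) = 22239974430. Paths through (6, 7): (paths (0, 0) → (6, 7)) × (paths (6, 7) → (16, 22)) = C(13, 6) · C(25, 10) = 1716 · 3268760 = 5609192160. Avoidance count = 22239974430 − 5609192160 = 16630782270.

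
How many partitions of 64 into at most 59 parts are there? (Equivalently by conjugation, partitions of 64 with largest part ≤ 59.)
p(64, parts ≤ 59) = 1741618

Use the recurrence p(n, m) = p(n, m−1) + p(n−m, m): either the largest part is < m (count p(n, m−1)) or the largest part is exactly m (remove one copy of m, count p(n−m, m)). With p(0, ·) = 1 this gives p(64, parts ≤ 59) = 1741618. (By conjugating Young diagrams, this also counts partitions of 64 into at most 59 parts.)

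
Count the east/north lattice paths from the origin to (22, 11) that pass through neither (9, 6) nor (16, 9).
Number of paths = 110267380

Inclusion–exclusion. Total paths: C(33, 22) = 193536720. Through P₁: C(15, 9)·C(18, 13) = 42882840. Through P₂: C(25, 16)·C(8, 6) = 57203300. Since P₁ is strictly southwest of P₂, a monotone path through both must visit P₁ then P₂; paths through both = C(15, 9)·C(10, 7)·C(8, 6) = 16816800. Avoid both = 193536720 − 42882840 − 57203300 + 16816800 = 110267380.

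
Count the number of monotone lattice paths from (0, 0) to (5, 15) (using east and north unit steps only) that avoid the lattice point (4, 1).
Number of paths = 15429

Total paths from (0, 0) to (5, 15): C(20, 5) = 15504. Paths through (4, 1): (paths (0, 0) → (4, 1)) × (paths (4, 1) → (5, 15)) = C(5, 4) · C(15, 1) = 5 · 15 = 75. Avoidance count = 15504 − 75 = 15429.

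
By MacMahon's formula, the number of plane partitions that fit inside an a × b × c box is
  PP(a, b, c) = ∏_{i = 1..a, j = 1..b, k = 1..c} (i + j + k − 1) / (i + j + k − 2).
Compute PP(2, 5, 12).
PP(2, 5, 12) = 8836464

Evaluate the triple product over i = 1..2, j = 1..5, k = 1..12. The factors are (2/1) · (3/2) · (4/3) · (5/4) · (6/5) · (7/6) · (8/7) · (9/8) · … (120 factors total). The numerators and denominators telescope so the product is an integer; carrying out the multiplication exactly gives PP(2, 5, 12) = 8836464.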